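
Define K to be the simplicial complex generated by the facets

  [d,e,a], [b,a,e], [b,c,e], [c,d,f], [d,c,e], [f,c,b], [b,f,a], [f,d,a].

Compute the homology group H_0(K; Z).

H_0 = Z.

Fix the vertex order a < b < c < d < e < f and write every simplex with vertices in increasing order. Then dim K = 2 and the simplices of K are:

  0-simplices (6): a, b, c, d, e, f
  1-simplices (12): ab, ad, ae, af, bc, be, bf, cd, ce, cf, de, df
  2-simplices (8): abe, abf, ade, adf, bce, bcf, cde, cdf

so the chain groups are C_0 ≅ Z^6, C_1 ≅ Z^12, C_2 ≅ Z^8.

∂_1: C_1 → C_0 maps an edge to its endpoints' difference, ∂[p,q] = q − p. For instance
  ∂bc = c − b.
As a 6×12 matrix over Z this has rank 5, with invariant factors (1,1,1,1,1).

The boundary map ∂_2: C_2 → C_1 sends each 2-simplex [p,q,r] to [q,r] − [p,r] + [p,q]. For instance
  ∂ade = de − ae + ad,
  ∂bce = ce − be + bc.
As a 12×8 matrix over Z this has rank 7, with invariant factors (1,1,1,1,1,1,1).

Now H_k = ker ∂_k / im ∂_{k+1}, so:

  H_0: rank C_0 − rank ∂_1 = 6 − 5 = 1, and the invariant factors of ∂_1 are all 1, so H_0 ≅ Z.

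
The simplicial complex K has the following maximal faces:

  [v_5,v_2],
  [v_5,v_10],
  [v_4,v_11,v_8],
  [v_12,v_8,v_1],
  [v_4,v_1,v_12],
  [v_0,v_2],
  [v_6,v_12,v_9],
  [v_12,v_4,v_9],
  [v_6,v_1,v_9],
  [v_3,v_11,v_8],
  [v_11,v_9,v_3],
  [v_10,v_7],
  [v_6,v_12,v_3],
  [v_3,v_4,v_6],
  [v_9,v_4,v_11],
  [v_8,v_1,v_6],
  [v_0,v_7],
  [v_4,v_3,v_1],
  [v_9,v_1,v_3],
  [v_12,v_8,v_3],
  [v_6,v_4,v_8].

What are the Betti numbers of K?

Take the total order v_0 < v_1 < v_2 < v_3 < v_4 < v_5 < v_6 < v_7 < v_8 < v_9 < v_10 < v_11 < v_12 on the vertex set. Then K (dimension 2) consists of the simplices:

  0-simplices (13): [v_0], [v_1], [v_2], [v_3], [v_4], [v_5], [v_6], [v_7], [v_8], [v_9], [v_10], [v_11], [v_12]
  1-simplices (29): (29 of them)
  2-simplices (16): (16 of them)

giving chain groups C_0 ≅ Z^13, C_1 ≅ Z^29, C_2 ≅ Z^16.

∂_1: C_1 → C_0 maps an edge to its endpoints' difference, ∂[p,q] = q − p. For instance
  ∂[v_3,v_4] = [v_4] − [v_3].
This gives a 13×29 integer matrix of rank 11; reducing to Smith normal form yields diagonal entries (1,1,1,1,1,1,1,1,1,1,1).

The boundary map ∂_2: C_2 → C_1 sends each 2-simplex [p,q,r] to [q,r] − [p,r] + [p,q]. For instance
  ∂[v_1,v_6,v_9] = [v_6,v_9] − [v_1,v_9] + [v_1,v_6],
  ∂[v_4,v_9,v_12] = [v_9,v_12] − [v_4,v_12] + [v_4,v_9].
This gives a 29×16 integer matrix of rank 15; reducing to Smith normal form yields diagonal entries (1,1,1,1,1,1,1,1,1,1,1,1,1,1,1).

Computing H_k = (kernel of ∂_k) / (image of ∂_{k+1}):

  H_0: rank C_0 − rank ∂_1 = 13 − 11 = 2, and the invariant factors of ∂_1 are all 1, so H_0 ≅ Z^2.
  H_1: rank ker ∂_1 − rank ∂_2 = (29 − 11) − 15 = 3, and the invariant factors of ∂_2 are all 1, so H_1 ≅ Z^3.
  H_2: rank ker ∂_2 − rank ∂_3 = (16 − 15) − 0 = 1, and there is no ∂_3, so H_2 ≅ Z.

Hence the Betti numbers are b_0 = 2, b_1 = 3, b_2 = 1.

b_0 = 2, b_1 = 3, b_2 = 1.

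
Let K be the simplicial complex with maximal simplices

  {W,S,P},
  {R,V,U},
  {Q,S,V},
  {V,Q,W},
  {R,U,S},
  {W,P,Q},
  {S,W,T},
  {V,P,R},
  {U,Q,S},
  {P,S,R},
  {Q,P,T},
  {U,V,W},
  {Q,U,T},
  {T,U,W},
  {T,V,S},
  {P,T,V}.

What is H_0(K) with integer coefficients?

H_0 = Z.

K has 8 vertices, 24 edges, 16 triangles.
rank ∂_0 = 0, rank ∂_1 = 7 ⇒ b_0 = 8 − 0 − 7 = 1; all invariant factors of ∂_1 are 1 so no torsion. So H_0 ≅ Z.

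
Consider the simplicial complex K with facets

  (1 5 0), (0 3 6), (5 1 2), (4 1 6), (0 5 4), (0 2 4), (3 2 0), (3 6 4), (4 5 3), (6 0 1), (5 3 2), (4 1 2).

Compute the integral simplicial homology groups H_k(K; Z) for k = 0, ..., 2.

Take the total order 0 < 1 < 2 < 3 < 4 < 5 < 6 on the vertex set. Then K (dimension 2) consists of the simplices:

  0-simplices (7): [0], [1], [2], [3], [4], [5], [6]
  1-simplices (18): [0,1], [0,2], [0,3], [0,4], [0,5], [0,6], [1,2], [1,4], [1,5], [1,6], [2,3], [2,4], [2,5], [3,4], [3,5], [3,6], [4,5], [4,6]
  2-simplices (12): [0,1,5], [0,1,6], [0,2,3], [0,2,4], [0,3,6], [0,4,5], [1,2,4], [1,2,5], [1,4,6], [2,3,5], [3,4,5], [3,4,6]

Hence C_0 ≅ Z^7, C_1 ≅ Z^18, C_2 ≅ Z^12.

Boundary ∂_1: C_1 → C_0 is given by ∂[p,q] = [q] − [p]. For instance
  ∂[1,4] = [4] − [1].
The resulting 7×18 matrix has rank 6, and its Smith normal form has invariant factors (1,1,1,1,1,1).

Boundary ∂_2: C_2 → C_1 sends each 2-simplex [p,q,r] to [q,r] − [p,r] + [p,q]. For instance
  ∂[2,3,5] = [3,5] − [2,5] + [2,3],
  ∂[0,1,6] = [1,6] − [0,6] + [0,1].
The 18×12 boundary matrix has rank 12 and Smith normal form diag(1,1,1,1,1,1,1,1,1,1,1,2).

Now H_k = ker ∂_k / im ∂_{k+1}, so:

  H_0: rank C_0 − rank ∂_1 = 7 − 6 = 1, and the invariant factors of ∂_1 are all 1, so H_0 = Z.
  H_1: rank ker ∂_1 − rank ∂_2 = (18 − 6) − 12 = 0, and ∂_2 has invariant factor 2 > 1, so H_1 = Z/2Z.
  H_2: rank ker ∂_2 − rank ∂_3 = (12 − 12) − 0 = 0, and there is no ∂_3, so H_2 = 0.

H_0 ≅ Z,  H_1 ≅ Z/2Z,  H_2 = 0.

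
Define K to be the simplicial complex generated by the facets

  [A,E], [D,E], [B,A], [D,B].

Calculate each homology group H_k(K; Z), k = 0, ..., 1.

We work with the vertex ordering A < B < D < E. The simplices of K, each written with vertices in increasing order, are:

  0-simplices (4): A, B, D, E
  1-simplices (4): AB, AE, BD, DE

giving chain groups C_0 ≅ Z^4, C_1 ≅ Z^4.

The boundary map ∂_1: C_1 → C_0 maps an edge to its endpoints' difference, ∂[p,q] = q − p.
The 4×4 boundary matrix has rank 3 and Smith normal form diag(1,1,1).

From H_k ≅ ker(∂_k) / im(∂_{k+1}) we obtain:

  H_0: rank C_0 − rank ∂_1 = 4 − 3 = 1, and the invariant factors of ∂_1 are all 1, so H_0 = Z.
  H_1: rank ker ∂_1 − rank ∂_2 = (4 − 3) − 0 = 1, and there is no ∂_2, so H_1 = Z.

(K is a triangulation of the circle S^1.)

H_0 ≅ Z,  H_1 ≅ Z.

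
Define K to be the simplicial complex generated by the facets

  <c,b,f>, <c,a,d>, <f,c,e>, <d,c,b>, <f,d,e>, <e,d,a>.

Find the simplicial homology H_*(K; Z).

H_0 ≅ Z,  H_1 ≅ Z,  H_2 = 0.

Fix the vertex order a < b < c < d < e < f and write every simplex with vertices in increasing order. Then dim K = 2 and the simplices of K are:

  0-simplices (6): a, b, c, d, e, f
  1-simplices (12): ac, ad, ae, bc, bd, bf, cd, ce, cf, de, df, ef
  2-simplices (6): acd, ade, bcd, bcf, cef, def

Hence C_0 ≅ Z^6, C_1 ≅ Z^12, C_2 ≅ Z^6.

Boundary ∂_1: C_1 → C_0 sends each edge [p,q] (with p < q) to q − p. For instance
  ∂cd = d − c.
This gives a 6×12 integer matrix of rank 5; reducing to Smith normal form yields diagonal entries (1,1,1,1,1).

The boundary map ∂_2: C_2 → C_1 maps a triangle to the signed sum of its edges. For instance
  ∂acd = cd − ad + ac,
  ∂def = ef − df + de.
The resulting 12×6 matrix has rank 6, and its Smith normal form has invariant factors (1,1,1,1,1,1).

From H_k ≅ ker(∂_k) / im(∂_{k+1}) we obtain:

  H_0: rank C_0 − rank ∂_1 = 6 − 5 = 1, and the invariant factors of ∂_1 are all 1, so H_0 ≅ Z.
  H_1: rank ker ∂_1 − rank ∂_2 = (12 − 5) − 6 = 1, and the invariant factors of ∂_2 are all 1, so H_1 ≅ Z.
  H_2: rank ker ∂_2 − rank ∂_3 = (6 − 6) − 0 = 0, and there is no ∂_3, so H_2 ≅ 0.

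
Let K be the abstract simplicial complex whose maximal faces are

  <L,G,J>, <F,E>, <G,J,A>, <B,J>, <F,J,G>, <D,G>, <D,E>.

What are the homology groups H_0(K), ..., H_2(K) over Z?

H_0 ≅ Z,  H_1 ≅ Z,  H_2 = 0.

Order the vertices as A < B < D < E < F < G < J < L. Listing each simplex with vertices in this order, K has dimension 2 with simplices:

  0-simplices (8): A, B, D, E, F, G, J, L
  1-simplices (11): AG, AJ, BJ, DE, DG, EF, FG, FJ, GJ, GL, JL
  2-simplices (3): AGJ, FGJ, GJL

so the chain groups are C_0 ≅ Z^8, C_1 ≅ Z^11, C_2 ≅ Z^3.

Boundary ∂_1: C_1 → C_0 maps an edge to its endpoints' difference, ∂[p,q] = q − p.
As a 8×11 matrix over Z this has rank 7, with invariant factors (1,1,1,1,1,1,1).

∂_2: C_2 → C_1 sends each 2-simplex [p,q,r] to [q,r] − [p,r] + [p,q]. For instance
  ∂AGJ = GJ − AJ + AG,
  ∂GJL = JL − GL + GJ.
This gives a 11×3 integer matrix of rank 3; reducing to Smith normal form yields diagonal entries (1,1,1).

From H_k ≅ ker(∂_k) / im(∂_{k+1}) we obtain:

  H_0: rank C_0 − rank ∂_1 = 8 − 7 = 1, and the invariant factors of ∂_1 are all 1, so H_0 = Z.
  H_1: rank ker ∂_1 − rank ∂_2 = (11 − 7) − 3 = 1, and the invariant factors of ∂_2 are all 1, so H_1 = Z.
  H_2: rank ker ∂_2 − rank ∂_3 = (3 − 3) − 0 = 0, and there is no ∂_3, so H_2 = 0.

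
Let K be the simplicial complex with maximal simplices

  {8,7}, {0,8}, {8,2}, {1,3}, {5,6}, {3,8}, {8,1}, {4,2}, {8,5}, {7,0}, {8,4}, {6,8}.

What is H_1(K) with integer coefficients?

H_1 ≅ Z^4.

Order the vertices as 0 < 1 < 2 < 3 < 4 < 5 < 6 < 7 < 8. Listing each simplex with vertices in this order, K has dimension 1 with simplices:

  0-simplices (9): [0], [1], [2], [3], [4], [5], [6], [7], [8]
  1-simplices (12): [0,7], [0,8], [1,3], [1,8], [2,4], [2,8], [3,8], [4,8], [5,6], [5,8], [6,8], [7,8]

Hence C_0 ≅ Z^9, C_1 ≅ Z^12.

The boundary map ∂_1: C_1 → C_0 sends each edge [p,q] (with p < q) to q − p. For instance
  ∂[2,8] = [8] − [2].
The 9×12 boundary matrix has rank 8 and Smith normal form diag(1,1,1,1,1,1,1,1).

Reading off H_k = ker ∂_k / im ∂_{k+1}:

  H_1: rank ker ∂_1 − rank ∂_2 = (12 − 8) − 0 = 4, and there is no ∂_2, so H_1 = Z^4.

(K is a triangulation of a wedge of 4 circles.)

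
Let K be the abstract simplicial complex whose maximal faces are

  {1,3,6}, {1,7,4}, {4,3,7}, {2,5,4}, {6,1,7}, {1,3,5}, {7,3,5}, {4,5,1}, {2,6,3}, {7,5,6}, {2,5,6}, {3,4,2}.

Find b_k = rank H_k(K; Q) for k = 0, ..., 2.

b_0 = 1, b_1 = 0, b_2 = 0.

We work with the vertex ordering 1 < 2 < 3 < 4 < 5 < 6 < 7. The simplices of K, each written with vertices in increasing order, are:

  0-simplices (7): [1], [2], [3], [4], [5], [6], [7]
  1-simplices (18): [1,3], [1,4], [1,5], [1,6], [1,7], [2,3], [2,4], [2,5], [2,6], [3,4], [3,5], [3,6], [3,7], [4,5], [4,7], [5,6], [5,7], [6,7]
  2-simplices (12): [1,3,5], [1,3,6], [1,4,5], [1,4,7], [1,6,7], [2,3,4], [2,3,6], [2,4,5], [2,5,6], [3,4,7], [3,5,7], [5,6,7]

giving chain groups C_0 ≅ Z^7, C_1 ≅ Z^18, C_2 ≅ Z^12.

∂_1: C_1 → C_0 sends each edge [p,q] (with p < q) to q − p.
The 7×18 boundary matrix has rank 6 and Smith normal form diag(1,1,1,1,1,1).

The boundary map ∂_2: C_2 → C_1 sends each 2-simplex [p,q,r] to [q,r] − [p,r] + [p,q]. For instance
  ∂[2,3,4] = [3,4] − [2,4] + [2,3],
  ∂[3,5,7] = [5,7] − [3,7] + [3,5].
The resulting 18×12 matrix has rank 12, and its Smith normal form has invariant factors (1,1,1,1,1,1,1,1,1,1,1,2).

Reading off H_k = ker ∂_k / im ∂_{k+1}:

  H_0: rank C_0 − rank ∂_1 = 7 − 6 = 1, and the invariant factors of ∂_1 are all 1, so H_0 ≅ Z.
  H_1: rank ker ∂_1 − rank ∂_2 = (18 − 6) − 12 = 0, and ∂_2 has invariant factor 2 > 1, so H_1 ≅ Z/2Z.
  H_2: rank ker ∂_2 − rank ∂_3 = (12 − 12) − 0 = 0, and there is no ∂_3, so H_2 ≅ 0.

Hence the Betti numbers are b_0 = 1, b_1 = 0, b_2 = 0.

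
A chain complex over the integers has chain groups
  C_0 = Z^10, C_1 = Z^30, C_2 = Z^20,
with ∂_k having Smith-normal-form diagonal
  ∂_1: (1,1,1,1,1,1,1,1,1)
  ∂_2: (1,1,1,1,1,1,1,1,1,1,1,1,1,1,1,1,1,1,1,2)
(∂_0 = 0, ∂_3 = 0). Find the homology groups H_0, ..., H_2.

H_0 = Z,  H_1 = Z ⊕ Z/2,  H_2 = 0.

H_0: b_0 = 10 − 0 − 9 = 1; torsion from ∂_1 factors > 1: none. So H_0 = Z.
H_1: b_1 = 30 − 9 − 20 = 1; torsion from ∂_2 factors > 1: [2]. So H_1 = Z ⊕ Z/2.
H_2: b_2 = 20 − 20 − 0 = 0; torsion from ∂_3 factors > 1: none. So H_2 = 0.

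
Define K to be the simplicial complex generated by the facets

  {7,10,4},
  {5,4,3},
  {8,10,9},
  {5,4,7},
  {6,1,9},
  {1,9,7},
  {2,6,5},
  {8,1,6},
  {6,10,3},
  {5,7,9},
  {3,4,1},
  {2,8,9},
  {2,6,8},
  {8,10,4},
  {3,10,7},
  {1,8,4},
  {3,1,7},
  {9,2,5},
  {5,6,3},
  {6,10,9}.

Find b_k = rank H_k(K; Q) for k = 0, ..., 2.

We work with the vertex ordering 1 < 2 < 3 < 4 < 5 < 6 < 7 < 8 < 9 < 10. The simplices of K, each written with vertices in increasing order, are:

  0-simplices (10): [1], [2], [3], [4], [5], [6], [7], [8], [9], [10]
  1-simplices (30): (30 of them)
  2-simplices (20): (20 of them)

giving chain groups C_0 ≅ Z^10, C_1 ≅ Z^30, C_2 ≅ Z^20.

The boundary map ∂_1: C_1 → C_0 is given by ∂[p,q] = [q] − [p]. For instance
  ∂[5,9] = [9] − [5].
As a 10×30 matrix over Z this has rank 9, with invariant factors (1,1,1,1,1,1,1,1,1).

Boundary ∂_2: C_2 → C_1 sends each 2-simplex [p,q,r] to [q,r] − [p,r] + [p,q]. For instance
  ∂[6,9,10] = [9,10] − [6,10] + [6,9],
  ∂[5,7,9] = [7,9] − [5,9] + [5,7].
The 30×20 boundary matrix has rank 20 and Smith normal form diag(1,1,1,1,1,1,1,1,1,1,1,1,1,1,1,1,1,1,1,2).

Now H_k = ker ∂_k / im ∂_{k+1}, so:

  H_0: rank C_0 − rank ∂_1 = 10 − 9 = 1, and the invariant factors of ∂_1 are all 1, so H_0 = Z.
  H_1: rank ker ∂_1 − rank ∂_2 = (30 − 9) − 20 = 1, and ∂_2 has invariant factor 2 > 1, so H_1 = Z ⊕ Z/2Z.
  H_2: rank ker ∂_2 − rank ∂_3 = (20 − 20) − 0 = 0, and there is no ∂_3, so H_2 = 0.

As a check, the Euler characteristic is 10 − 30 + 20 = 0, which agrees with 1 − 1 + 0 = 0.

Hence the Betti numbers are b_0 = 1, b_1 = 1, b_2 = 0.

b_0 = 1, b_1 = 1, b_2 = 0.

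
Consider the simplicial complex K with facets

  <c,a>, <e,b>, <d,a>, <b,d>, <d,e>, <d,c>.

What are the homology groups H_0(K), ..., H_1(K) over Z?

H_0 ≅ Z,  H_1 ≅ Z^2.

We work with the vertex ordering a < b < c < d < e. The simplices of K, each written with vertices in increasing order, are:

  0-simplices (5): a, b, c, d, e
  1-simplices (6): ac, ad, bd, be, cd, de

Hence C_0 ≅ Z^5, C_1 ≅ Z^6.

∂_1: C_1 → C_0 sends each edge [p,q] (with p < q) to q − p.
The 5×6 boundary matrix has rank 4 and Smith normal form diag(1,1,1,1).

From H_k ≅ ker(∂_k) / im(∂_{k+1}) we obtain:

  H_0: rank C_0 − rank ∂_1 = 5 − 4 = 1, and the invariant factors of ∂_1 are all 1, so H_0 = Z.
  H_1: rank ker ∂_1 − rank ∂_2 = (6 − 4) − 0 = 2, and there is no ∂_2, so H_1 = Z^2.

As a check, the Euler characteristic is 5 − 6 = -1, which agrees with 1 − 2 = -1.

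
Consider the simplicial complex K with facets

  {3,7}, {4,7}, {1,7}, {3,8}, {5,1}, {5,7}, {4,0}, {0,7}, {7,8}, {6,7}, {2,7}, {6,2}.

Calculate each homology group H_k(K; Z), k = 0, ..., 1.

Take the total order 0 < 1 < 2 < 3 < 4 < 5 < 6 < 7 < 8 on the vertex set. Then K (dimension 1) consists of the simplices:

  0-simplices (9): [0], [1], [2], [3], [4], [5], [6], [7], [8]
  1-simplices (12): [0,4], [0,7], [1,5], [1,7], [2,6], [2,7], [3,7], [3,8], [4,7], [5,7], [6,7], [7,8]

so the chain groups are C_0 ≅ Z^9, C_1 ≅ Z^12.

∂_1: C_1 → C_0 is given by ∂[p,q] = [q] − [p].
The 9×12 boundary matrix has rank 8 and Smith normal form diag(1,1,1,1,1,1,1,1).

Reading off H_k = ker ∂_k / im ∂_{k+1}:

  H_0: rank C_0 − rank ∂_1 = 9 − 8 = 1, and the invariant factors of ∂_1 are all 1, so H_0 ≅ Z.
  H_1: rank ker ∂_1 − rank ∂_2 = (12 − 8) − 0 = 4, and there is no ∂_2, so H_1 ≅ Z^4.

H_0 = Z,  H_1 = Z^4.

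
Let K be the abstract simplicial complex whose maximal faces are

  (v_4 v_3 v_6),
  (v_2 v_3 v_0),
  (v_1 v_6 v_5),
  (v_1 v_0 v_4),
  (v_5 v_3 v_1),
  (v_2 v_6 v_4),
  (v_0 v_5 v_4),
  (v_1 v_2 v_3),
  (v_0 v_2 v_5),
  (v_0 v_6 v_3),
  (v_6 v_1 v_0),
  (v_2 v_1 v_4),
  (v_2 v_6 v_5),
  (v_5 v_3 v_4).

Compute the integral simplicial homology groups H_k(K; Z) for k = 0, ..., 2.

H_0 ≅ Z,  H_1 ≅ Z^2,  H_2 ≅ Z.

Take the total order v_0 < v_1 < v_2 < v_3 < v_4 < v_5 < v_6 on the vertex set. Then K (dimension 2) consists of the simplices:

  0-simplices (7): [v_0], [v_1], [v_2], [v_3], [v_4], [v_5], [v_6]
  1-simplices (21): (21 of them)
  2-simplices (14): (14 of them)

so the chain groups are C_0 ≅ Z^7, C_1 ≅ Z^21, C_2 ≅ Z^14.

Boundary ∂_1: C_1 → C_0 is given by ∂[p,q] = [q] − [p]. For instance
  ∂[v_3,v_4] = [v_4] − [v_3].
As a 7×21 matrix over Z this has rank 6, with invariant factors (1,1,1,1,1,1).

Boundary ∂_2: C_2 → C_1 acts by ∂[p,q,r] = [q,r] − [p,r] + [p,q]. For instance
  ∂[v_1,v_2,v_3] = [v_2,v_3] − [v_1,v_3] + [v_1,v_2],
  ∂[v_0,v_1,v_6] = [v_1,v_6] − [v_0,v_6] + [v_0,v_1].
As a 21×14 matrix over Z this has rank 13, with invariant factors (1,1,1,1,1,1,1,1,1,1,1,1,1).

From H_k ≅ ker(∂_k) / im(∂_{k+1}) we obtain:

  H_0: rank C_0 − rank ∂_1 = 7 − 6 = 1, and the invariant factors of ∂_1 are all 1, so H_0 ≅ Z.
  H_1: rank ker ∂_1 − rank ∂_2 = (21 − 6) − 13 = 2, and the invariant factors of ∂_2 are all 1, so H_1 ≅ Z^2.
  H_2: rank ker ∂_2 − rank ∂_3 = (14 − 13) − 0 = 1, and there is no ∂_3, so H_2 ≅ Z.

As a check, the Euler characteristic is 7 − 21 + 14 = 0, which agrees with 1 − 2 + 1 = 0.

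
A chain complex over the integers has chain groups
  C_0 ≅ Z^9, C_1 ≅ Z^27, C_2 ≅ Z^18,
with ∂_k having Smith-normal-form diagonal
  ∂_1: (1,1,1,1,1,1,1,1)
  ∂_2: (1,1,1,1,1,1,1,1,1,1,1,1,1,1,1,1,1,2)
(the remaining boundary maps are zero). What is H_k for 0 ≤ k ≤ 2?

H_0: b_0 = 9 − 0 − 8 = 1; torsion from ∂_1 factors > 1: none. So H_0 = Z.
H_1: b_1 = 27 − 8 − 18 = 1; torsion from ∂_2 factors > 1: [2]. So H_1 = Z × Z/2.
H_2: b_2 = 18 − 18 − 0 = 0; torsion from ∂_3 factors > 1: none. So H_2 = 0.

H_0 = Z,  H_1 = Z × Z/2,  H_2 = 0.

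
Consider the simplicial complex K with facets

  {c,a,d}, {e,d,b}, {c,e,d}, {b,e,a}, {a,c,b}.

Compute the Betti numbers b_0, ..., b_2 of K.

We work with the vertex ordering a < b < c < d < e. The simplices of K, each written with vertices in increasing order, are:

  0-simplices (5): a, b, c, d, e
  1-simplices (10): ab, ac, ad, ae, bc, bd, be, cd, ce, de
  2-simplices (5): abc, abe, acd, bde, cde

Hence C_0 ≅ Z^5, C_1 ≅ Z^10, C_2 ≅ Z^5.

The boundary map ∂_1: C_1 → C_0 sends each edge [p,q] (with p < q) to q − p. For instance
  ∂ac = c − a.
The resulting 5×10 matrix has rank 4, and its Smith normal form has invariant factors (1,1,1,1).

Boundary ∂_2: C_2 → C_1 sends each 2-simplex [p,q,r] to [q,r] − [p,r] + [p,q]. For instance
  ∂abe = be − ae + ab,
  ∂bde = de − be + bd.
This gives a 10×5 integer matrix of rank 5; reducing to Smith normal form yields diagonal entries (1,1,1,1,1).

From H_k ≅ ker(∂_k) / im(∂_{k+1}) we obtain:

  H_0: rank C_0 − rank ∂_1 = 5 − 4 = 1, and the invariant factors of ∂_1 are all 1, so H_0 ≅ Z.
  H_1: rank ker ∂_1 − rank ∂_2 = (10 − 4) − 5 = 1, and the invariant factors of ∂_2 are all 1, so H_1 ≅ Z.
  H_2: rank ker ∂_2 − rank ∂_3 = (5 − 5) − 0 = 0, and there is no ∂_3, so H_2 ≅ 0.

Hence the Betti numbers are b_0 = 1, b_1 = 1, b_2 = 0.

b_0 = 1, b_1 = 1, b_2 = 0.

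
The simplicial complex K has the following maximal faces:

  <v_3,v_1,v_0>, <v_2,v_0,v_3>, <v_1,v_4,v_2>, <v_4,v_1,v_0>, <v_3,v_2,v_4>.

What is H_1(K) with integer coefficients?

H_1 ≅ Z.

Take the total order v_0 < v_1 < v_2 < v_3 < v_4 on the vertex set. Then K (dimension 2) consists of the simplices:

  0-simplices (5): [v_0], [v_1], [v_2], [v_3], [v_4]
  1-simplices (10): [v_0,v_1], [v_0,v_2], [v_0,v_3], [v_0,v_4], [v_1,v_2], [v_1,v_3], [v_1,v_4], [v_2,v_3], [v_2,v_4], [v_3,v_4]
  2-simplices (5): [v_0,v_1,v_3], [v_0,v_1,v_4], [v_0,v_2,v_3], [v_1,v_2,v_4], [v_2,v_3,v_4]

so the chain groups are C_0 ≅ Z^5, C_1 ≅ Z^10, C_2 ≅ Z^5.

Boundary ∂_1: C_1 → C_0 is given by ∂[p,q] = [q] − [p]. For instance
  ∂[v_3,v_4] = [v_4] − [v_3].
This gives a 5×10 integer matrix of rank 4; reducing to Smith normal form yields diagonal entries (1,1,1,1).

The boundary map ∂_2: C_2 → C_1 sends each 2-simplex [p,q,r] to [q,r] − [p,r] + [p,q]. For instance
  ∂[v_1,v_2,v_4] = [v_2,v_4] − [v_1,v_4] + [v_1,v_2],
  ∂[v_0,v_1,v_3] = [v_1,v_3] − [v_0,v_3] + [v_0,v_1].
The 10×5 boundary matrix has rank 5 and Smith normal form diag(1,1,1,1,1).

Reading off H_k = ker ∂_k / im ∂_{k+1}:

  H_1: rank ker ∂_1 − rank ∂_2 = (10 − 4) − 5 = 1, and the invariant factors of ∂_2 are all 1, so H_1 = Z.

(K is a triangulation of the Möbius band.)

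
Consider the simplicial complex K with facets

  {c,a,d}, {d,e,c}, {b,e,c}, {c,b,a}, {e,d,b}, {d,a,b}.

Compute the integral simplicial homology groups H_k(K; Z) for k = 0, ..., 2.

H_0 = Z,  H_1 = 0,  H_2 = Z.

Order the vertices as a < b < c < d < e. Listing each simplex with vertices in this order, K has dimension 2 with simplices:

  0-simplices (5): a, b, c, d, e
  1-simplices (9): ab, ac, ad, bc, bd, be, cd, ce, de
  2-simplices (6): abc, abd, acd, bce, bde, cde

Hence C_0 ≅ Z^5, C_1 ≅ Z^9, C_2 ≅ Z^6.

Boundary ∂_1: C_1 → C_0 sends each edge [p,q] (with p < q) to q − p. For instance
  ∂de = e − d.
The resulting 5×9 matrix has rank 4, and its Smith normal form has invariant factors (1,1,1,1).

∂_2: C_2 → C_1 acts by ∂[p,q,r] = [q,r] − [p,r] + [p,q]. For instance
  ∂abd = bd − ad + ab,
  ∂cde = de − ce + cd.
As a 9×6 matrix over Z this has rank 5, with invariant factors (1,1,1,1,1).

From H_k ≅ ker(∂_k) / im(∂_{k+1}) we obtain:

  H_0: rank C_0 − rank ∂_1 = 5 − 4 = 1, and the invariant factors of ∂_1 are all 1, so H_0 ≅ Z.
  H_1: rank ker ∂_1 − rank ∂_2 = (9 − 4) − 5 = 0, and the invariant factors of ∂_2 are all 1, so H_1 ≅ 0.
  H_2: rank ker ∂_2 − rank ∂_3 = (6 − 5) − 0 = 1, and there is no ∂_3, so H_2 ≅ Z.

As a check, the Euler characteristic is 5 − 9 + 6 = 2, which agrees with 1 − 0 + 1 = 2.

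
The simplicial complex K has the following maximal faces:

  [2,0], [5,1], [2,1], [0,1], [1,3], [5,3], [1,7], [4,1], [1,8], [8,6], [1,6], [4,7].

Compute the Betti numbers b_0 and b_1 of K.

Take the total order 0 < 1 < 2 < 3 < 4 < 5 < 6 < 7 < 8 on the vertex set. Then K (dimension 1) consists of the simplices:

  0-simplices (9): [0], [1], [2], [3], [4], [5], [6], [7], [8]
  1-simplices (12): [0,1], [0,2], [1,2], [1,3], [1,4], [1,5], [1,6], [1,7], [1,8], [3,5], [4,7], [6,8]

Hence C_0 ≅ Z^9, C_1 ≅ Z^12.

The boundary map ∂_1: C_1 → C_0 sends each edge [p,q] (with p < q) to q − p. For instance
  ∂[1,6] = [6] − [1].
The resulting 9×12 matrix has rank 8, and its Smith normal form has invariant factors (1,1,1,1,1,1,1,1).

Computing H_k = (kernel of ∂_k) / (image of ∂_{k+1}):

  H_0: rank C_0 − rank ∂_1 = 9 − 8 = 1, and the invariant factors of ∂_1 are all 1, so H_0 ≅ Z.
  H_1: rank ker ∂_1 − rank ∂_2 = (12 − 8) − 0 = 4, and there is no ∂_2, so H_1 ≅ Z^4.

Hence the Betti numbers are b_0 = 1, b_1 = 4.

b_0 = 1, b_1 = 4.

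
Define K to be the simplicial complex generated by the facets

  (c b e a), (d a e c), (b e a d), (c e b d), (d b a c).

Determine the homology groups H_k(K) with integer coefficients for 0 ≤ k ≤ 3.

Order the vertices as a < b < c < d < e. Listing each simplex with vertices in this order, K has dimension 3 with simplices:

  0-simplices (5): a, b, c, d, e
  1-simplices (10): ab, ac, ad, ae, bc, bd, be, cd, ce, de
  2-simplices (10): abc, abd, abe, acd, ace, ade, bcd, bce, bde, cde
  3-simplices (5): abcd, abce, abde, acde, bcde

Hence C_0 ≅ Z^5, C_1 ≅ Z^10, C_2 ≅ Z^10, C_3 ≅ Z^5.

∂_1: C_1 → C_0 sends each edge [p,q] (with p < q) to q − p.
As a 5×10 matrix over Z this has rank 4, with invariant factors (1,1,1,1).

The boundary map ∂_2: C_2 → C_1 acts by ∂[p,q,r] = [q,r] − [p,r] + [p,q]. For instance
  ∂bcd = cd − bd + bc,
  ∂bce = ce − be + bc.
The resulting 10×10 matrix has rank 6, and its Smith normal form has invariant factors (1,1,1,1,1,1).

Boundary ∂_3: C_3 → C_2 sends each 3-simplex σ to the alternating sum Σ_i (−1)^i (σ with its i-th vertex removed). For instance
  ∂abce = bce − ace + abe − abc,
  ∂abde = bde − ade + abe − abd.
As a 10×5 matrix over Z this has rank 4, with invariant factors (1,1,1,1).

Now H_k = ker ∂_k / im ∂_{k+1}, so:

  H_0: rank C_0 − rank ∂_1 = 5 − 4 = 1, and the invariant factors of ∂_1 are all 1, so H_0 = Z.
  H_1: rank ker ∂_1 − rank ∂_2 = (10 − 4) − 6 = 0, and the invariant factors of ∂_2 are all 1, so H_1 = 0.
  H_2: rank ker ∂_2 − rank ∂_3 = (10 − 6) − 4 = 0, and the invariant factors of ∂_3 are all 1, so H_2 = 0.
  H_3: rank ker ∂_3 − rank ∂_4 = (5 − 4) − 0 = 1, and there is no ∂_4, so H_3 = Z.

H_0 = Z,  H_1 = 0,  H_2 = 0,  H_3 = Z.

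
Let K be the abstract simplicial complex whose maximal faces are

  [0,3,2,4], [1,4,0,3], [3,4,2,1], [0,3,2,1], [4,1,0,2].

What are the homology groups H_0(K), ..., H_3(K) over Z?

H_0 = Z,  H_1 = 0,  H_2 = 0,  H_3 = Z.

Fix the vertex order 0 < 1 < 2 < 3 < 4 and write every simplex with vertices in increasing order. Then dim K = 3 and the simplices of K are:

  0-simplices (5): [0], [1], [2], [3], [4]
  1-simplices (10): [0,1], [0,2], [0,3], [0,4], [1,2], [1,3], [1,4], [2,3], [2,4], [3,4]
  2-simplices (10): [0,1,2], [0,1,3], [0,1,4], [0,2,3], [0,2,4], [0,3,4], [1,2,3], [1,2,4], [1,3,4], [2,3,4]
  3-simplices (5): [0,1,2,3], [0,1,2,4], [0,1,3,4], [0,2,3,4], [1,2,3,4]

so the chain groups are C_0 ≅ Z^5, C_1 ≅ Z^10, C_2 ≅ Z^10, C_3 ≅ Z^5.

∂_1: C_1 → C_0 maps an edge to its endpoints' difference, ∂[p,q] = q − p. For instance
  ∂[3,4] = [4] − [3].
The resulting 5×10 matrix has rank 4, and its Smith normal form has invariant factors (1,1,1,1).

∂_2: C_2 → C_1 acts by ∂[p,q,r] = [q,r] − [p,r] + [p,q]. For instance
  ∂[2,3,4] = [3,4] − [2,4] + [2,3],
  ∂[1,2,4] = [2,4] − [1,4] + [1,2].
This gives a 10×10 integer matrix of rank 6; reducing to Smith normal form yields diagonal entries (1,1,1,1,1,1).

The boundary map ∂_3: C_3 → C_2 sends each 3-simplex σ to the alternating sum Σ_i (−1)^i (σ with its i-th vertex removed). For instance
  ∂[1,2,3,4] = [2,3,4] − [1,3,4] + [1,2,4] − [1,2,3],
  ∂[0,1,2,3] = [1,2,3] − [0,2,3] + [0,1,3] − [0,1,2].
As a 10×5 matrix over Z this has rank 4, with invariant factors (1,1,1,1).

Now H_k = ker ∂_k / im ∂_{k+1}, so:

  H_0: rank C_0 − rank ∂_1 = 5 − 4 = 1, and the invariant factors of ∂_1 are all 1, so H_0 ≅ Z.
  H_1: rank ker ∂_1 − rank ∂_2 = (10 − 4) − 6 = 0, and the invariant factors of ∂_2 are all 1, so H_1 ≅ 0.
  H_2: rank ker ∂_2 − rank ∂_3 = (10 − 6) − 4 = 0, and the invariant factors of ∂_3 are all 1, so H_2 ≅ 0.
  H_3: rank ker ∂_3 − rank ∂_4 = (5 − 4) − 0 = 1, and there is no ∂_4, so H_3 ≅ Z.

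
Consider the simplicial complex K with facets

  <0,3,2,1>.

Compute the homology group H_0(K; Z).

Take the total order 0 < 1 < 2 < 3 on the vertex set. Then K (dimension 3) consists of the simplices:

  0-simplices (4): [0], [1], [2], [3]
  1-simplices (6): [0,1], [0,2], [0,3], [1,2], [1,3], [2,3]
  2-simplices (4): [0,1,2], [0,1,3], [0,2,3], [1,2,3]
  3-simplices (1): [0,1,2,3]

giving chain groups C_0 ≅ Z^4, C_1 ≅ Z^6, C_2 ≅ Z^4, C_3 ≅ Z^1.

∂_1: C_1 → C_0 sends each edge [p,q] (with p < q) to q − p. For instance
  ∂[1,2] = [2] − [1].
As a 4×6 matrix over Z this has rank 3, with invariant factors (1,1,1).

The boundary map ∂_2: C_2 → C_1 acts by ∂[p,q,r] = [q,r] − [p,r] + [p,q]. For instance
  ∂[0,1,3] = [1,3] − [0,3] + [0,1],
  ∂[0,1,2] = [1,2] − [0,2] + [0,1].
The 6×4 boundary matrix has rank 3 and Smith normal form diag(1,1,1).

Boundary ∂_3: C_3 → C_2 sends each 3-simplex σ to the alternating sum Σ_i (−1)^i (σ with its i-th vertex removed). For instance
  ∂[0,1,2,3] = [1,2,3] − [0,2,3] + [0,1,3] − [0,1,2].
This gives a 4×1 integer matrix of rank 1; reducing to Smith normal form yields diagonal entries (1).

Now H_k = ker ∂_k / im ∂_{k+1}, so:

  H_0: rank C_0 − rank ∂_1 = 4 − 3 = 1, and the invariant factors of ∂_1 are all 1, so H_0 ≅ Z.

H_0 = Z.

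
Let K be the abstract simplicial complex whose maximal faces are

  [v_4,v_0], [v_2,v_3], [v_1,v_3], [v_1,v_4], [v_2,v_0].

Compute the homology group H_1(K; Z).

We work with the vertex ordering v_0 < v_1 < v_2 < v_3 < v_4. The simplices of K, each written with vertices in increasing order, are:

  0-simplices (5): [v_0], [v_1], [v_2], [v_3], [v_4]
  1-simplices (5): [v_0,v_2], [v_0,v_4], [v_1,v_3], [v_1,v_4], [v_2,v_3]

giving chain groups C_0 ≅ Z^5, C_1 ≅ Z^5.

∂_1: C_1 → C_0 sends each edge [p,q] (with p < q) to q − p. For instance
  ∂[v_1,v_3] = [v_3] − [v_1].
This gives a 5×5 integer matrix of rank 4; reducing to Smith normal form yields diagonal entries (1,1,1,1).

Now H_k = ker ∂_k / im ∂_{k+1}, so:

  H_1: rank ker ∂_1 − rank ∂_2 = (5 − 4) − 0 = 1, and there is no ∂_2, so H_1 = Z.

(K is a triangulation of the circle S^1.)

H_1 = Z.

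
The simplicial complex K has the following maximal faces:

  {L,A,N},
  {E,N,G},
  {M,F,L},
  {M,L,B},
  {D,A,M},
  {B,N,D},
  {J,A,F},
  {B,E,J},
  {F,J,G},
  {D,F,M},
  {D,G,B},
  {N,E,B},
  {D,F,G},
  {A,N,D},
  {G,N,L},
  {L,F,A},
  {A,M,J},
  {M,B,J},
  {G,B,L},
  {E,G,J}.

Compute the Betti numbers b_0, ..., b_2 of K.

b_0 = 1, b_1 = 1, b_2 = 0.

Order the vertices as A < B < D < E < F < G < J < L < M < N. Listing each simplex with vertices in this order, K has dimension 2 with simplices:

  0-simplices (10): A, B, D, E, F, G, J, L, M, N
  1-simplices (30): AD, AF, AJ, AL, AM, AN, BD, BE, BG, BJ, BL, BM, BN, DF, DG, DM, DN, EG, EJ, EN, FG, FJ, FL, FM, GJ, GL, GN, JM, LM, LN
  2-simplices (20): ADM, ADN, AFJ, AFL, AJM, ALN, BDG, BDN, BEJ, BEN, BGL, BJM, BLM, DFG, DFM, EGJ, EGN, FGJ, FLM, GLN

giving chain groups C_0 ≅ Z^10, C_1 ≅ Z^30, C_2 ≅ Z^20.

∂_1: C_1 → C_0 is given by ∂[p,q] = [q] − [p]. For instance
  ∂FG = G − F.
As a 10×30 matrix over Z this has rank 9, with invariant factors (1,1,1,1,1,1,1,1,1).

The boundary map ∂_2: C_2 → C_1 sends each 2-simplex [p,q,r] to [q,r] − [p,r] + [p,q]. For instance
  ∂DFM = FM − DM + DF,
  ∂BDN = DN − BN + BD.
The 30×20 boundary matrix has rank 20 and Smith normal form diag(1,1,1,1,1,1,1,1,1,1,1,1,1,1,1,1,1,1,1,2).

Reading off H_k = ker ∂_k / im ∂_{k+1}:

  H_0: rank C_0 − rank ∂_1 = 10 − 9 = 1, and the invariant factors of ∂_1 are all 1, so H_0 = Z.
  H_1: rank ker ∂_1 − rank ∂_2 = (30 − 9) − 20 = 1, and ∂_2 has invariant factor 2 > 1, so H_1 = Z ⊕ Z/2.
  H_2: rank ker ∂_2 − rank ∂_3 = (20 − 20) − 0 = 0, and there is no ∂_3, so H_2 = 0.

Hence the Betti numbers are b_0 = 1, b_1 = 1, b_2 = 0.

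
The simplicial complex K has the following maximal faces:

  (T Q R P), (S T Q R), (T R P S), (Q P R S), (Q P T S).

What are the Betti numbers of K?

K has 5 vertices, 10 edges, 10 triangles, 5 3-simplices.
rank ∂_0 = 0, rank ∂_1 = 4 ⇒ b_0 = 5 − 0 − 4 = 1; all invariant factors of ∂_1 are 1 so no torsion. So H_0 ≅ Z.
rank ∂_1 = 4, rank ∂_2 = 6 ⇒ b_1 = 10 − 4 − 6 = 0; all invariant factors of ∂_2 are 1 so no torsion. So H_1 ≅ 0.
rank ∂_2 = 6, rank ∂_3 = 4 ⇒ b_2 = 10 − 6 − 4 = 0; all invariant factors of ∂_3 are 1 so no torsion. So H_2 ≅ 0.
rank ∂_3 = 4, rank ∂_4 = 0 ⇒ b_3 = 5 − 4 − 0 = 1. So H_3 ≅ Z.

b_0 = 1, b_1 = 0, b_2 = 0, b_3 = 1.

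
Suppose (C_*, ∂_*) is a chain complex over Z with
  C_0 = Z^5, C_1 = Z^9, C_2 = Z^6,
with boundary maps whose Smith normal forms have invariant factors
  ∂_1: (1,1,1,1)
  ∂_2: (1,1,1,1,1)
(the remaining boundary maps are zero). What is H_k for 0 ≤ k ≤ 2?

H_0: b_0 = 5 − 0 − 4 = 1; torsion from ∂_1 factors > 1: none. So H_0 = Z.
H_1: b_1 = 9 − 4 − 5 = 0; torsion from ∂_2 factors > 1: none. So H_1 = 0.
H_2: b_2 = 6 − 5 − 0 = 1; torsion from ∂_3 factors > 1: none. So H_2 = Z.

H_0 = Z,  H_1 = 0,  H_2 = Z.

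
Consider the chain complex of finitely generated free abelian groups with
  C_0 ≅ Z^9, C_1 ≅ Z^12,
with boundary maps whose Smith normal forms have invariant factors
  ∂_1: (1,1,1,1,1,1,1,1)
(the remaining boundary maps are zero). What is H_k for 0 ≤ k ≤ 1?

H_0 ≅ Z,  H_1 ≅ Z^4.

H_0: b_0 = 9 − 0 − 8 = 1; torsion from ∂_1 factors > 1: none. So H_0 ≅ Z.
H_1: b_1 = 12 − 8 − 0 = 4; torsion from ∂_2 factors > 1: none. So H_1 ≅ Z^4.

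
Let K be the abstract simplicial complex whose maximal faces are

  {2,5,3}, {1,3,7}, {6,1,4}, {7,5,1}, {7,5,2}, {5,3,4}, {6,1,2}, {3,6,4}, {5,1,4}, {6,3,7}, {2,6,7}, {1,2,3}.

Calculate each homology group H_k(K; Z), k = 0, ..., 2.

H_0 = Z,  H_1 = Z/2Z,  H_2 = 0.

Fix the vertex order 1 < 2 < 3 < 4 < 5 < 6 < 7 and write every simplex with vertices in increasing order. Then dim K = 2 and the simplices of K are:

  0-simplices (7): [1], [2], [3], [4], [5], [6], [7]
  1-simplices (18): [1,2], [1,3], [1,4], [1,5], [1,6], [1,7], [2,3], [2,5], [2,6], [2,7], [3,4], [3,5], [3,6], [3,7], [4,5], [4,6], [5,7], [6,7]
  2-simplices (12): [1,2,3], [1,2,6], [1,3,7], [1,4,5], [1,4,6], [1,5,7], [2,3,5], [2,5,7], [2,6,7], [3,4,5], [3,4,6], [3,6,7]

Hence C_0 ≅ Z^7, C_1 ≅ Z^18, C_2 ≅ Z^12.

Boundary ∂_1: C_1 → C_0 is given by ∂[p,q] = [q] − [p]. For instance
  ∂[2,6] = [6] − [2].
This gives a 7×18 integer matrix of rank 6; reducing to Smith normal form yields diagonal entries (1,1,1,1,1,1).

Boundary ∂_2: C_2 → C_1 maps a triangle to the signed sum of its edges. For instance
  ∂[2,3,5] = [3,5] − [2,5] + [2,3],
  ∂[1,4,5] = [4,5] − [1,5] + [1,4].
The 18×12 boundary matrix has rank 12 and Smith normal form diag(1,1,1,1,1,1,1,1,1,1,1,2).

Reading off H_k = ker ∂_k / im ∂_{k+1}:

  H_0: rank C_0 − rank ∂_1 = 7 − 6 = 1, and the invariant factors of ∂_1 are all 1, so H_0 = Z.
  H_1: rank ker ∂_1 − rank ∂_2 = (18 − 6) − 12 = 0, and ∂_2 has invariant factor 2 > 1, so H_1 = Z/2Z.
  H_2: rank ker ∂_2 − rank ∂_3 = (12 − 12) − 0 = 0, and there is no ∂_3, so H_2 = 0.

As a check, the Euler characteristic is 7 − 18 + 12 = 1, which agrees with 1 − 0 + 0 = 1.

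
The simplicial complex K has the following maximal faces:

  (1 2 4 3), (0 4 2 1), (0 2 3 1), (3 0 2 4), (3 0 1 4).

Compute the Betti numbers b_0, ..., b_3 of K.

b_0 = 1, b_1 = 0, b_2 = 0, b_3 = 1.

K has 5 vertices, 10 edges, 10 triangles, 5 3-simplices.
rank ∂_0 = 0, rank ∂_1 = 4 ⇒ b_0 = 5 − 0 − 4 = 1; all invariant factors of ∂_1 are 1 so no torsion. So H_0 ≅ Z.
rank ∂_1 = 4, rank ∂_2 = 6 ⇒ b_1 = 10 − 4 − 6 = 0; all invariant factors of ∂_2 are 1 so no torsion. So H_1 ≅ 0.
rank ∂_2 = 6, rank ∂_3 = 4 ⇒ b_2 = 10 − 6 − 4 = 0; all invariant factors of ∂_3 are 1 so no torsion. So H_2 ≅ 0.
rank ∂_3 = 4, rank ∂_4 = 0 ⇒ b_3 = 5 − 4 − 0 = 1. So H_3 ≅ Z.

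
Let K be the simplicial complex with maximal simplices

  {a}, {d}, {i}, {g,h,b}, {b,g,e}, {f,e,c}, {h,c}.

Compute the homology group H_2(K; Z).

Take the total order a < b < c < d < e < f < g < h < i on the vertex set. Then K (dimension 2) consists of the simplices:

  0-simplices (9): a, b, c, d, e, f, g, h, i
  1-simplices (9): be, bg, bh, ce, cf, ch, ef, eg, gh
  2-simplices (3): beg, bgh, cef

so the chain groups are C_0 ≅ Z^9, C_1 ≅ Z^9, C_2 ≅ Z^3.

∂_1: C_1 → C_0 is given by ∂[p,q] = [q] − [p].
The 9×9 boundary matrix has rank 5 and Smith normal form diag(1,1,1,1,1).

The boundary map ∂_2: C_2 → C_1 maps a triangle to the signed sum of its edges. For instance
  ∂bgh = gh − bh + bg,
  ∂cef = ef − cf + ce.
The 9×3 boundary matrix has rank 3 and Smith normal form diag(1,1,1).

From H_k ≅ ker(∂_k) / im(∂_{k+1}) we obtain:

  H_2: rank ker ∂_2 − rank ∂_3 = (3 − 3) − 0 = 0, and there is no ∂_3, so H_2 = 0.

H_2 = 0.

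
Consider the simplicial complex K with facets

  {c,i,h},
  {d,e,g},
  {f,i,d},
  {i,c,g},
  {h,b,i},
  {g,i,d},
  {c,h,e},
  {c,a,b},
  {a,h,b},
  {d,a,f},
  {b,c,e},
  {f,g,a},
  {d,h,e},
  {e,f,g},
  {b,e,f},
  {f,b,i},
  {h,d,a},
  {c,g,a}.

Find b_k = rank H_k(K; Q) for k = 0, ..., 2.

Take the total order a < b < c < d < e < f < g < h < i on the vertex set. Then K (dimension 2) consists of the simplices:

  0-simplices (9): a, b, c, d, e, f, g, h, i
  1-simplices (27): ab, ac, ad, af, ag, ah, bc, be, bf, bh, bi, ce, cg, ch, ci, de, df, dg, dh, di, ef, eg, eh, fg, fi, gi, hi
  2-simplices (18): abc, abh, acg, adf, adh, afg, bce, bef, bfi, bhi, ceh, cgi, chi, deg, deh, dfi, dgi, efg

Hence C_0 ≅ Z^9, C_1 ≅ Z^27, C_2 ≅ Z^18.

∂_1: C_1 → C_0 is given by ∂[p,q] = [q] − [p].
The resulting 9×27 matrix has rank 8, and its Smith normal form has invariant factors (1,1,1,1,1,1,1,1).

∂_2: C_2 → C_1 sends each 2-simplex [p,q,r] to [q,r] − [p,r] + [p,q]. For instance
  ∂acg = cg − ag + ac,
  ∂adh = dh − ah + ad.
The 27×18 boundary matrix has rank 18 and Smith normal form diag(1,1,1,1,1,1,1,1,1,1,1,1,1,1,1,1,1,2).

Reading off H_k = ker ∂_k / im ∂_{k+1}:

  H_0: rank C_0 − rank ∂_1 = 9 − 8 = 1, and the invariant factors of ∂_1 are all 1, so H_0 = Z.
  H_1: rank ker ∂_1 − rank ∂_2 = (27 − 8) − 18 = 1, and ∂_2 has invariant factor 2 > 1, so H_1 = Z ⊕ Z/2.
  H_2: rank ker ∂_2 − rank ∂_3 = (18 − 18) − 0 = 0, and there is no ∂_3, so H_2 = 0.

As a check, the Euler characteristic is 9 − 27 + 18 = 0, which agrees with 1 − 1 + 0 = 0.

Hence the Betti numbers are b_0 = 1, b_1 = 1, b_2 = 0.

b_0 = 1, b_1 = 1, b_2 = 0.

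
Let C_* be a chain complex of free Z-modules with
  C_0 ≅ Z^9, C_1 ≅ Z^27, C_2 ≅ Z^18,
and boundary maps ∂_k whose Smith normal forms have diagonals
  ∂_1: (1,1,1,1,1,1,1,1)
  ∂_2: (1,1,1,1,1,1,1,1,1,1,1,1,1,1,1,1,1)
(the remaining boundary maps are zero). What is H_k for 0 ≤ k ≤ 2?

H_0: b_0 = 9 − 0 − 8 = 1; torsion from ∂_1 factors > 1: none. So H_0 = Z.
H_1: b_1 = 27 − 8 − 17 = 2; torsion from ∂_2 factors > 1: none. So H_1 = Z^2.
H_2: b_2 = 18 − 17 − 0 = 1; torsion from ∂_3 factors > 1: none. So H_2 = Z.

H_0 = Z,  H_1 = Z^2,  H_2 = Z.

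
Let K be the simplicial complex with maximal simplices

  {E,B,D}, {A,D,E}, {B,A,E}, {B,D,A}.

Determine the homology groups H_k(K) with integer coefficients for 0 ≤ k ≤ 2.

K has 4 vertices, 6 edges, 4 triangles.
rank ∂_0 = 0, rank ∂_1 = 3 ⇒ b_0 = 4 − 0 − 3 = 1; all invariant factors of ∂_1 are 1 so no torsion. So H_0 ≅ Z.
rank ∂_1 = 3, rank ∂_2 = 3 ⇒ b_1 = 6 − 3 − 3 = 0; all invariant factors of ∂_2 are 1 so no torsion. So H_1 ≅ 0.
rank ∂_2 = 3, rank ∂_3 = 0 ⇒ b_2 = 4 − 3 − 0 = 1. So H_2 ≅ Z.

H_0 = Z,  H_1 = 0,  H_2 = Z.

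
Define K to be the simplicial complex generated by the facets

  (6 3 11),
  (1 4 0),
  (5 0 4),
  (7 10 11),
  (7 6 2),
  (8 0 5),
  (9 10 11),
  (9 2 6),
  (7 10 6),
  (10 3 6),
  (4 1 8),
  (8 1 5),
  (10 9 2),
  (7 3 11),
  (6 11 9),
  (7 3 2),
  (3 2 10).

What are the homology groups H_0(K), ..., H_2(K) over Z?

H_0 ≅ Z^2,  H_1 ≅ Z ⊕ Z/2,  H_2 = 0.

We work with the vertex ordering 0 < 1 < 2 < 3 < 4 < 5 < 6 < 7 < 8 < 9 < 10 < 11. The simplices of K, each written with vertices in increasing order, are:

  0-simplices (12): [0], [1], [2], [3], [4], [5], [6], [7], [8], [9], [10], [11]
  1-simplices (28): (28 of them)
  2-simplices (17): (17 of them)

so the chain groups are C_0 ≅ Z^12, C_1 ≅ Z^28, C_2 ≅ Z^17.

The boundary map ∂_1: C_1 → C_0 sends each edge [p,q] (with p < q) to q − p. For instance
  ∂[7,10] = [10] − [7].
The 12×28 boundary matrix has rank 10 and Smith normal form diag(1,1,1,1,1,1,1,1,1,1).

∂_2: C_2 → C_1 maps a triangle to the signed sum of its edges. For instance
  ∂[7,10,11] = [10,11] − [7,11] + [7,10],
  ∂[2,3,10] = [3,10] − [2,10] + [2,3].
This gives a 28×17 integer matrix of rank 17; reducing to Smith normal form yields diagonal entries (1,1,1,1,1,1,1,1,1,1,1,1,1,1,1,1,2).

From H_k ≅ ker(∂_k) / im(∂_{k+1}) we obtain:

  H_0: rank C_0 − rank ∂_1 = 12 − 10 = 2, and the invariant factors of ∂_1 are all 1, so H_0 ≅ Z^2.
  H_1: rank ker ∂_1 − rank ∂_2 = (28 − 10) − 17 = 1, and ∂_2 has invariant factor 2 > 1, so H_1 ≅ Z ⊕ Z/2.
  H_2: rank ker ∂_2 − rank ∂_3 = (17 − 17) − 0 = 0, and there is no ∂_3, so H_2 ≅ 0.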